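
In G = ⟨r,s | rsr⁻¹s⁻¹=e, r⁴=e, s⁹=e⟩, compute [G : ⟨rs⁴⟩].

First find ord(rs⁴) by computing successive powers:
  (rs⁴)¹ = rs⁴, (rs⁴)² = r²s⁸, (rs⁴)³ = r³s³, (rs⁴)⁴ = s⁷, (rs⁴)⁵ = rs², (rs⁴)⁶ = r²s⁶, (rs⁴)⁷ = r³s, (rs⁴)⁸ = s⁵, (rs⁴)⁹ = r, (rs⁴)¹⁰ = r²s⁴, (rs⁴)¹¹ = r³s⁸, (rs⁴)¹² = s³, (rs⁴)¹³ = rs⁷, (rs⁴)¹⁴ = r²s², (rs⁴)¹⁵ = r³s⁶, (rs⁴)¹⁶ = s, (rs⁴)¹⁷ = rs⁵, (rs⁴)¹⁸ = r², (rs⁴)¹⁹ = r³s⁴, (rs⁴)²⁰ = s⁸, (rs⁴)²¹ = rs³, (rs⁴)²² = r²s⁷, (rs⁴)²³ = r³s², (rs⁴)²⁴ = s⁶, (rs⁴)²⁵ = rs, (rs⁴)²⁶ = r²s⁵, (rs⁴)²⁷ = r³, (rs⁴)²⁸ = s⁴, (rs⁴)²⁹ = rs⁸, (rs⁴)³⁰ = r²s³, (rs⁴)³¹ = r³s⁷, (rs⁴)³² = s², (rs⁴)³³ = rs⁶, (rs⁴)³⁴ = r²s, (rs⁴)³⁵ = r³s⁵, (rs⁴)³⁶ = e.
So |⟨rs⁴⟩| = ord(rs⁴) = 36. With |G| = 36, by Lagrange [G : ⟨rs⁴⟩] = 36/36 = 1.

Answer: 1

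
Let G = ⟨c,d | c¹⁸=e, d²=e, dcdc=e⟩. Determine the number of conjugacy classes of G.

The conjugacy classes (representative and size) are:
  [e] (size 1), [c] (size 2), [c²] (size 2), [c³] (size 2), [c¹⁴] (size 2), [c⁵] (size 2), [c¹²] (size 2), [c⁷] (size 2), [c¹⁰] (size 2), [c⁹] (size 1), [c¹⁰d] (size 9), [cd] (size 9).
Class equation: 1 + 2 + 2 + 2 + 2 + 2 + 2 + 2 + 2 + 1 + 9 + 9 = 36 = |G|. So G has 12 conjugacy classes.

Answer: 12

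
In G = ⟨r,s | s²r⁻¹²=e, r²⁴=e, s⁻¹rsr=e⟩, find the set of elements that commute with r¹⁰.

⟨r¹⁰⟩ ⊆ C_G(r¹⁰) since powers of r¹⁰ commute with r¹⁰; so |C_G(r¹⁰)| ≥ |⟨r¹⁰⟩| = 12.
By orbit–stabilizer, |C_G(r¹⁰)| = |G| / |conj. class of r¹⁰| = 48 / 2 = 24.
The 24 elements commuting with r¹⁰ are {e, r, r², r³, r⁴, r⁵, r⁶, r⁷, r⁸, r⁹, r¹⁰, r¹¹, r¹², r¹³, r¹⁴, r¹⁵, r¹⁶, r¹⁷, r¹⁸, r¹⁹, r²⁰, r²¹, r²², r²³}.

Answer: {e, r, r², r³, r⁴, r⁵, r⁶, r⁷, r⁸, r⁹, r¹⁰, r¹¹, r¹², r¹³, r¹⁴, r¹⁵, r¹⁶, r¹⁷, r¹⁸, r¹⁹, r²⁰, r²¹, r²², r²³}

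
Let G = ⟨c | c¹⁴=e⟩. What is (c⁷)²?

Compute successive powers of (c⁷), reducing at each step:
  (c⁷)²: (c⁷) · c⁷ = e

Answer: e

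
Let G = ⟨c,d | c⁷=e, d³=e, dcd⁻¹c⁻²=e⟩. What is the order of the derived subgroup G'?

G' = [G, G] is generated by all commutators. The generator-pair commutators are: [c, d] = c⁶.
The subgroup they normally generate is {e, c, c², c³, c⁴, c⁵, c⁶}, of order 7.
Check: |G/G'| = 21/7 = 3 is the order of the abelianisation.

Answer: 7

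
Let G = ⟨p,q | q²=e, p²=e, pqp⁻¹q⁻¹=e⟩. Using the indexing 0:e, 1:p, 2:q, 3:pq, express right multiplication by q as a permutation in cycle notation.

(0 2)(1 3)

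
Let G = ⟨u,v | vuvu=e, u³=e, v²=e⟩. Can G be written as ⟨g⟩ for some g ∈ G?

Every cyclic group is abelian. But u·v = uv while v·u = u²v, so u·v ≠ v·u and G is not abelian. Hence G is not cyclic.

Answer: No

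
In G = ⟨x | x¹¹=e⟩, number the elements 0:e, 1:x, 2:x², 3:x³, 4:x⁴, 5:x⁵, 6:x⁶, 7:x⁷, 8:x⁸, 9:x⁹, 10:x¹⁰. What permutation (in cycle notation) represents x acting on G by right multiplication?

(0 1 2 3 4 5 6 7 8 9 10)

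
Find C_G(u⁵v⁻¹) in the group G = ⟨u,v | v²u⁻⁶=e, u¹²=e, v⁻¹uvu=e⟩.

⟨u⁵v⁻¹⟩ ⊆ C_G(u⁵v⁻¹) since powers of u⁵v⁻¹ commute with u⁵v⁻¹; so |C_G(u⁵v⁻¹)| ≥ |⟨u⁵v⁻¹⟩| = 4.
By orbit–stabilizer, |C_G(u⁵v⁻¹)| = |G| / |conj. class of u⁵v⁻¹| = 24 / 6 = 4.
The 4 elements commuting with u⁵v⁻¹ are {e, u⁶, u⁵v, u⁵v⁻¹}.

Answer: {e, u⁶, u⁵v, u⁵v⁻¹}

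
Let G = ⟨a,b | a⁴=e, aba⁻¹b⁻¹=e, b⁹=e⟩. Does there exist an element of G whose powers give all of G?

|G| = 36. The element ab has order 36 (its powers give 36 distinct elements), so ⟨ab⟩ = G and G is cyclic.

Answer: Yes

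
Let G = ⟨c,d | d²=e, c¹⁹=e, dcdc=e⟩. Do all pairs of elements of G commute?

c·d = cd but d·c = c¹⁸d, so c·d ≠ d·c and G is not abelian.

Answer: No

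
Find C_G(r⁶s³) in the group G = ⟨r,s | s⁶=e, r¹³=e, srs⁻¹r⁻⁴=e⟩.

⟨r⁶s³⟩ ⊆ C_G(r⁶s³) since powers of r⁶s³ commute with r⁶s³; so |C_G(r⁶s³)| ≥ |⟨r⁶s³⟩| = 2.
By orbit–stabilizer, |C_G(r⁶s³)| = |G| / |conj. class of r⁶s³| = 78 / 13 = 6.
The 6 elements commuting with r⁶s³ are {e, r⁴s, r²s⁴, r⁶s³, r⁷s², r¹²s⁵}.

Answer: {e, r⁴s, r²s⁴, r⁶s³, r⁷s², r¹²s⁵}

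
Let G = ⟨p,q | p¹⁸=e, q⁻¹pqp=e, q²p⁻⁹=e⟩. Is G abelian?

p·q = pq but q·p = p⁸q⁻¹, so p·q ≠ q·p and G is not abelian.

Answer: No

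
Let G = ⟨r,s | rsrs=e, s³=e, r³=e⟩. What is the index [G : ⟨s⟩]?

First find ord(s) by computing successive powers:
  s¹ = s, s² = s², s³ = e.
So |⟨s⟩| = ord(s) = 3. With |G| = 12, by Lagrange [G : ⟨s⟩] = 12/3 = 4.

Answer: 4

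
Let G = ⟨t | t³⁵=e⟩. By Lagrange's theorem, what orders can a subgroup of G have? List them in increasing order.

|G| = 35 = 5 · 7. By Lagrange's theorem the order of any subgroup divides 35; the divisors of 35 are 1, 5, 7, 35.

Answer: 1, 5, 7, 35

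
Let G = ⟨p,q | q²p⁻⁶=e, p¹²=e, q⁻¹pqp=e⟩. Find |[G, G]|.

G' = [G, G] is generated by all commutators. The generator-pair commutators are: [p, q] = p².
The subgroup they normally generate is {e, p², p⁴, p⁶, p⁸, p¹⁰}, of order 6.
Check: |G/G'| = 24/6 = 4 is the order of the abelianisation.

Answer: 6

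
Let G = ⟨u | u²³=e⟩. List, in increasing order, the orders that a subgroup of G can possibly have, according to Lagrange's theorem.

|G| = 23 = 23. By Lagrange's theorem the order of any subgroup divides 23; the divisors of 23 are 1, 23.

Answer: 1, 23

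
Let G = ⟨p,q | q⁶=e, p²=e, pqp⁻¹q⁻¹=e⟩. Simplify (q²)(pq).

Compute (q²) · (pq) by multiplying left to right and reducing via the relations at each step:
  (q²) · p = pq²
  (pq²) · q = pq³

Answer: pq³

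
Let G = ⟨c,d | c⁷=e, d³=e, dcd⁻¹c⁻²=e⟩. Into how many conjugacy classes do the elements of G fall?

The conjugacy classes (representative and size) are:
  [e] (size 1), [c²] (size 3), [c⁵] (size 3), [d] (size 7), [d²] (size 7).
Class equation: 1 + 3 + 3 + 7 + 7 = 21 = |G|. So G has 5 conjugacy classes.

Answer: 5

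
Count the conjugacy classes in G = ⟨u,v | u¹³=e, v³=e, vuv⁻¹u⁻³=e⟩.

The conjugacy classes (representative and size) are:
  [e] (size 1), [u] (size 3), [u⁵] (size 3), [u¹⁰] (size 3), [u⁸] (size 3), [u¹⁰v] (size 13), [u⁷v²] (size 13).
Class equation: 1 + 3 + 3 + 3 + 3 + 13 + 13 = 39 = |G|. So G has 7 conjugacy classes.

Answer: 7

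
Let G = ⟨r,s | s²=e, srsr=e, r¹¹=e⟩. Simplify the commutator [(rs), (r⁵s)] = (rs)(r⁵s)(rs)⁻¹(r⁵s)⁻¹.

[(rs), (r⁵s)] = (rs)·(r⁵s)·(rs)⁻¹·(r⁵s)⁻¹.
  (rs) · (r⁵s) = r⁷
  (r⁷) · (rs) = r⁸s
  (r⁸s) · (r⁵s) = r³

Answer: r³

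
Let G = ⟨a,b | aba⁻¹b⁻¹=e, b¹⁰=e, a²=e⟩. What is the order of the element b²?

Compute successive powers until reaching e:
  (b²)¹ = b², (b²)² = b⁴, (b²)³ = b⁶, (b²)⁴ = b⁸, (b²)⁵ = e.
The smallest positive k with (b²)ᵏ = e is 5.

Answer: 5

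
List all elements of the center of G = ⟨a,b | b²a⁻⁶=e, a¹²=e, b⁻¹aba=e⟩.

An element z ∈ Z(G) iff z commutes with every generator.
For example a⁶ is central: (a⁶)·a = a⁷ = a·(a⁶); (a⁶)·b = b⁻¹ = b·(a⁶).
Whereas a ∉ Z(G) since a·b = ab ≠ a⁵b⁻¹ = b·a.
Checking each of the 24 elements this way gives Z(G) = {e, a⁶}, of order 2.

Answer: {e, a⁶}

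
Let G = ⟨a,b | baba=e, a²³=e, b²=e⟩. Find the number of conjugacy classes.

The conjugacy classes (representative and size) are:
  [e] (size 1), [a] (size 2), [a²¹] (size 2), [a²⁰] (size 2), [a⁴] (size 2), [a¹⁸] (size 2), [a⁶] (size 2), [a¹⁶] (size 2), [a⁸] (size 2), [a⁹] (size 2), [a¹⁰] (size 2), [a¹²] (size 2), [a¹⁸b] (size 23).
Class equation: 1 + 2 + 2 + 2 + 2 + 2 + 2 + 2 + 2 + 2 + 2 + 2 + 23 = 46 = |G|. So G has 13 conjugacy classes.

Answer: 13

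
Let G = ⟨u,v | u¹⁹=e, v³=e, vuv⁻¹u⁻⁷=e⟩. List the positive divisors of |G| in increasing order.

|G| = 57 = 3 · 19. By Lagrange's theorem the order of any subgroup divides 57; the divisors of 57 are 1, 3, 19, 57.

Answer: 1, 3, 19, 57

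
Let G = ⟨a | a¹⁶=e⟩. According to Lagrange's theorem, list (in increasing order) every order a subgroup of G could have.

|G| = 16 = 2⁴. By Lagrange's theorem the order of any subgroup divides 16; the divisors of 16 are 1, 2, 4, 8, 16.

Answer: 1, 2, 4, 8, 16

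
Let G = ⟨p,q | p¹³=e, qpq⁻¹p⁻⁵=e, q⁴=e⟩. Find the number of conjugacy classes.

The conjugacy classes (representative and size) are:
  [e] (size 1), [p] (size 4), [p²] (size 4), [p⁹] (size 4), [p¹²q] (size 13), [p⁴q²] (size 13), [p¹²q³] (size 13).
Class equation: 1 + 4 + 4 + 4 + 13 + 13 + 13 = 52 = |G|. So G has 7 conjugacy classes.

Answer: 7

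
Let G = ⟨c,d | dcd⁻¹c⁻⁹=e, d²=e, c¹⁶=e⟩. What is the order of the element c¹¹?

Compute successive powers until reaching e:
  (c¹¹)¹ = c¹¹, (c¹¹)² = c⁶, (c¹¹)³ = c, (c¹¹)⁴ = c¹², (c¹¹)⁵ = c⁷, (c¹¹)⁶ = c², (c¹¹)⁷ = c¹³, (c¹¹)⁸ = c⁸, (c¹¹)⁹ = c³, (c¹¹)¹⁰ = c¹⁴, (c¹¹)¹¹ = c⁹, (c¹¹)¹² = c⁴, (c¹¹)¹³ = c¹⁵, (c¹¹)¹⁴ = c¹⁰, (c¹¹)¹⁵ = c⁵, (c¹¹)¹⁶ = e.
The smallest positive k with (c¹¹)ᵏ = e is 16.

Answer: 16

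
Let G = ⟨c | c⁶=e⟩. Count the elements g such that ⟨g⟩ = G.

G is cyclic of order 6. An element generates G iff its order is 6, and a cyclic group of order 6 has exactly φ(6) = 2 such elements.

Answer: 2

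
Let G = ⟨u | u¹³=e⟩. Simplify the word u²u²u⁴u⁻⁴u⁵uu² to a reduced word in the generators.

Multiply left to right, reducing at each step:
  (u²) · u² = u⁴
  (u⁴) · u⁴ = u⁸
  (u⁸) · u⁻⁴ = u⁴
  (u⁴) · u⁵ = u⁹
  (u⁹) · u = u¹⁰
  (u¹⁰) · u² = u¹²

Answer: u¹²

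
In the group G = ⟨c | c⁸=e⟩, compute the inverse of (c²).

The order of (c²) is 4 (smallest k with (c²)ᵏ = e), so (c²)⁻¹ = (c²)³ = c⁶.
Check: (c²) · (c⁶) → (c²) · c⁶ = e, giving e as required.

Answer: c⁶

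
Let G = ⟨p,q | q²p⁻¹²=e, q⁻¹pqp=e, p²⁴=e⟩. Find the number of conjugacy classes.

The conjugacy classes (representative and size) are:
  [e] (size 1), [p] (size 2), [p²] (size 2), [p³] (size 2), [p⁴] (size 2), [p⁵] (size 2), [p¹⁸] (size 2), [p⁷] (size 2), [p¹⁶] (size 2), [p¹⁵] (size 2), [p¹⁴] (size 2), [p¹³] (size 2), [p¹²] (size 1), [p⁶q] (size 12), [p⁵q⁻¹] (size 12).
Class equation: 1 + 2 + 2 + 2 + 2 + 2 + 2 + 2 + 2 + 2 + 2 + 2 + 1 + 12 + 12 = 48 = |G|. So G has 15 conjugacy classes.

Answer: 15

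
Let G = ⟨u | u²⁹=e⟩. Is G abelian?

G has a single generator, so G is cyclic and hence abelian.

Answer: Yes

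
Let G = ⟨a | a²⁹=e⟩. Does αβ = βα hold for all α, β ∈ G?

G has a single generator, so G is cyclic and hence abelian.

Answer: Yes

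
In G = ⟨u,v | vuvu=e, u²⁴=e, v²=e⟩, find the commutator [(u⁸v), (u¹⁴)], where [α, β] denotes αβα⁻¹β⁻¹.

[(u⁸v), (u¹⁴)] = (u⁸v)·(u¹⁴)·(u⁸v)⁻¹·(u¹⁴)⁻¹.
  (u⁸v) · (u¹⁴) = u¹⁸v
  (u¹⁸v) · (u⁸v) = u¹⁰
  (u¹⁰) · (u¹⁰) = u²⁰

Answer: u²⁰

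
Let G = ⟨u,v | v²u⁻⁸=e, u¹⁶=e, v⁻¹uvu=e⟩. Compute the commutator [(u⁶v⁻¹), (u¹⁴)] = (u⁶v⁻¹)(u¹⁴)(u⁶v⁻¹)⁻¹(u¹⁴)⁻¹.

[(u⁶v⁻¹), (u¹⁴)] = (u⁶v⁻¹)·(u¹⁴)·(u⁶v⁻¹)⁻¹·(u¹⁴)⁻¹.
  (u⁶v⁻¹) · (u¹⁴) = v
  v · (u⁶v) = u²
  (u²) · (u²) = u⁴

Answer: u⁴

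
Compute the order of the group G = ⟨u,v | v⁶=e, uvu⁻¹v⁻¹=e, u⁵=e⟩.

Enumerate words in the generators, reducing via the relations: the distinct elements are
  {e, u, v, uv, u², u³, u⁴, v², v³, v⁴, v⁵, uv², uv³, uv⁴, uv⁵, u²v, u³v, u⁴v, u²v², u²v³, u²v⁴, u²v⁵, u³v², u³v³, u³v⁴, u³v⁵, u⁴v², u⁴v³, u⁴v⁴, u⁴v⁵}.
No further products give new elements, so |G| = 30.

Answer: 30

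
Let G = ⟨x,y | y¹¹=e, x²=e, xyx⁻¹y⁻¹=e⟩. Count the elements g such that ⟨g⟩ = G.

G is cyclic of order 22. An element generates G iff its order is 22, and a cyclic group of order 22 has exactly φ(22) = 10 such elements.

Answer: 10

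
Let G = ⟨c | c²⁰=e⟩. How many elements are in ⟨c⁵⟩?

|⟨c⁵⟩| equals the order of c⁵. Compute successive powers until reaching e:
  (c⁵)¹ = c⁵, (c⁵)² = c¹⁰, (c⁵)³ = c¹⁵, (c⁵)⁴ = e.
The smallest positive k with (c⁵)ᵏ = e is 4, so |⟨c⁵⟩| = 4.

Answer: 4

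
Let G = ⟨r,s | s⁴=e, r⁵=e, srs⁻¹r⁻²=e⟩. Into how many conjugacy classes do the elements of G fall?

The conjugacy classes (representative and size) are:
  [e] (size 1), [r⁴] (size 4), [r²s] (size 5), [s²] (size 5), [r³s³] (size 5).
Class equation: 1 + 4 + 5 + 5 + 5 = 20 = |G|. So G has 5 conjugacy classes.

Answer: 5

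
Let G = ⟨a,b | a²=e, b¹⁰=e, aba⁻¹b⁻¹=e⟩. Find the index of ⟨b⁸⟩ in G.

First find ord(b⁸) by computing successive powers:
  (b⁸)¹ = b⁸, (b⁸)² = b⁶, (b⁸)³ = b⁴, (b⁸)⁴ = b², (b⁸)⁵ = e.
So |⟨b⁸⟩| = ord(b⁸) = 5. With |G| = 20, by Lagrange [G : ⟨b⁸⟩] = 20/5 = 4.

Answer: 4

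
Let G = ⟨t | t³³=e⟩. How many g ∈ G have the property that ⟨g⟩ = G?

G is cyclic of order 33. An element generates G iff its order is 33, and a cyclic group of order 33 has exactly φ(33) = 20 such elements.

Answer: 20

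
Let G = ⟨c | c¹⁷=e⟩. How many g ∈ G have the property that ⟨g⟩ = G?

G is cyclic of order 17. An element generates G iff its order is 17, and a cyclic group of order 17 has exactly φ(17) = 16 such elements.

Answer: 16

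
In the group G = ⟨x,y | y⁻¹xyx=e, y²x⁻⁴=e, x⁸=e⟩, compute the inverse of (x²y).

The order of (x²y) is 4 (smallest k with (x²y)ᵏ = e), so (x²y)⁻¹ = (x²y)³ = x²y⁻¹.
Check: (x²y) · (x²y⁻¹) → (x²y) · x² = y;   y · y⁻¹ = e, giving e as required.

Answer: x²y⁻¹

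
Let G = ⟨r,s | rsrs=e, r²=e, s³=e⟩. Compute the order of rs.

Compute successive powers until reaching e:
  (rs)¹ = rs, (rs)² = e.
The smallest positive k with (rs)ᵏ = e is 2.

Answer: 2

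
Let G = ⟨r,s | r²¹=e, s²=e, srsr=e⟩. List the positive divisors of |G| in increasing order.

|G| = 42 = 2 · 3 · 7. By Lagrange's theorem the order of any subgroup divides 42; the divisors of 42 are 1, 2, 3, 6, 7, 14, 21, 42.

Answer: 1, 2, 3, 6, 7, 14, 21, 42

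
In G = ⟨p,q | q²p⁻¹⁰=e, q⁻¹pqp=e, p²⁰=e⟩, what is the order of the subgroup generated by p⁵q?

|⟨p⁵q⟩| equals the order of p⁵q. Compute successive powers until reaching e:
  (p⁵q)¹ = p⁵q, (p⁵q)² = p¹⁰, (p⁵q)³ = p⁵q⁻¹, (p⁵q)⁴ = e.
The smallest positive k with (p⁵q)ᵏ = e is 4, so |⟨p⁵q⟩| = 4.

Answer: 4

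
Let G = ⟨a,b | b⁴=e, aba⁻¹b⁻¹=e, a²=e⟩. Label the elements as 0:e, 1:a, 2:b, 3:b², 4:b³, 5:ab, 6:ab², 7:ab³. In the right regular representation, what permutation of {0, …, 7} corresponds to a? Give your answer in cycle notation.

(0 1)(2 5)(3 6)(4 7)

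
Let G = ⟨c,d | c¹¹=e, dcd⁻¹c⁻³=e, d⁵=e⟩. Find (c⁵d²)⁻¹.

The order of (c⁵d²) is 5 (smallest k with (c⁵d²)ᵏ = e), so (c⁵d²)⁻¹ = (c⁵d²)⁴ = c⁸d³.
Check: (c⁵d²) · (c⁸d³) → (c⁵d²) · c⁸ = d²;   (d²) · d³ = e, giving e as required.

Answer: c⁸d³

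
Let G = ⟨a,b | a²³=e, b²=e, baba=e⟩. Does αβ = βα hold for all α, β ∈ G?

a·b = ab but b·a = a²²b, so a·b ≠ b·a and G is not abelian.

Answer: No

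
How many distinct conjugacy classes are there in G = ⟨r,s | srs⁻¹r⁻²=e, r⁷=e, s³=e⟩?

The conjugacy classes (representative and size) are:
  [e] (size 1), [r²] (size 3), [r⁵] (size 3), [s] (size 7), [s²] (size 7).
Class equation: 1 + 3 + 3 + 7 + 7 = 21 = |G|. So G has 5 conjugacy classes.

Answer: 5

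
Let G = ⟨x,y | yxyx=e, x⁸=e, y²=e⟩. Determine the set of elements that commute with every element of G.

An element z ∈ Z(G) iff z commutes with every generator.
For example x⁴ is central: (x⁴)·x = x⁵ = x·(x⁴); (x⁴)·y = x⁴y = y·(x⁴).
Whereas x ∉ Z(G) since x·y = xy ≠ x⁷y = y·x.
Checking each of the 16 elements this way gives Z(G) = {e, x⁴}, of order 2.

Answer: {e, x⁴}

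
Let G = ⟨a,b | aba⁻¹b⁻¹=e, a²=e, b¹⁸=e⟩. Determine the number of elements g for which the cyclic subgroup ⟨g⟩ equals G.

⟨g⟩ = G would require ord(g) = |G| = 36, but the maximum element order in G is 18 < 36. So G is not cyclic and no single element generates it: the count is 0.

Answer: 0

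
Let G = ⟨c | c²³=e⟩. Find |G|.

G is generated by a single element, so G is cyclic. The relator gives c²³ = e and no smaller power is forced to be e, so the 23 powers {c, e, c², c³, c⁴, c⁵, c⁶, c⁷, c⁸, c⁹, c²², c²¹, c²⁰, c¹², c¹³, c¹¹, c¹⁰, c¹⁴, c¹⁵, c¹⁶, c¹⁷, c¹⁸, c¹⁹} are distinct. Hence |G| = 23.

Answer: 23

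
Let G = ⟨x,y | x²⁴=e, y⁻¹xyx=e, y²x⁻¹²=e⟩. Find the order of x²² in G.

Compute successive powers until reaching e:
  (x²²)¹ = x²², (x²²)² = x²⁰, (x²²)³ = x¹⁸, (x²²)⁴ = x¹⁶, (x²²)⁵ = x¹⁴, (x²²)⁶ = x¹², (x²²)⁷ = x¹⁰, (x²²)⁸ = x⁸, (x²²)⁹ = x⁶, (x²²)¹⁰ = x⁴, (x²²)¹¹ = x², (x²²)¹² = e.
The smallest positive k with (x²²)ᵏ = e is 12.

Answer: 12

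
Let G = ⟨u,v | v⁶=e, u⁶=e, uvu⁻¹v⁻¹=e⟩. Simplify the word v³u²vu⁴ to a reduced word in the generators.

Multiply left to right, reducing at each step:
  (v³) · u² = u²v³
  (u²v³) · v = u²v⁴
  (u²v⁴) · u⁴ = v⁴

Answer: v⁴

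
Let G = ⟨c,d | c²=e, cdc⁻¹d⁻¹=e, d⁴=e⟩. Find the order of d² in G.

Compute successive powers until reaching e:
  (d²)¹ = d², (d²)² = e.
The smallest positive k with (d²)ᵏ = e is 2.

Answer: 2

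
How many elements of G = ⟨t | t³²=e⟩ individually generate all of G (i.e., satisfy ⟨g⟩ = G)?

G is cyclic of order 32. An element generates G iff its order is 32, and a cyclic group of order 32 has exactly φ(32) = 16 such elements.

Answer: 16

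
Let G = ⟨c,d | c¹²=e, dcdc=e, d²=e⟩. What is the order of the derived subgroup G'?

G' = [G, G] is generated by all commutators. The generator-pair commutators are: [c, d] = c².
The subgroup they normally generate is {e, c², c⁴, c⁶, c⁸, c¹⁰}, of order 6.
Check: |G/G'| = 24/6 = 4 is the order of the abelianisation.

Answer: 6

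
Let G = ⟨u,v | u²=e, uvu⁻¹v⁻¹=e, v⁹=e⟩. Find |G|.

Enumerate words in the generators, reducing via the relations: the distinct elements are
  {e, u, v, uv, v², v³, v⁴, v⁵, v⁶, v⁷, v⁸, uv², uv³, uv⁴, uv⁵, uv⁶, uv⁷, uv⁸}.
No further products give new elements, so |G| = 18.

Answer: 18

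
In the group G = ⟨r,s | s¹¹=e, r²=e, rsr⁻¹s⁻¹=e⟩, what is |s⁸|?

Compute successive powers until reaching e:
  (s⁸)¹ = s⁸, (s⁸)² = s⁵, (s⁸)³ = s², (s⁸)⁴ = s¹⁰, (s⁸)⁵ = s⁷, (s⁸)⁶ = s⁴, (s⁸)⁷ = s, (s⁸)⁸ = s⁹, (s⁸)⁹ = s⁶, (s⁸)¹⁰ = s³, (s⁸)¹¹ = e.
The smallest positive k with (s⁸)ᵏ = e is 11.

Answer: 11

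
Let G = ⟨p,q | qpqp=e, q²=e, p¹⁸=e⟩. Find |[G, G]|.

G' = [G, G] is generated by all commutators. The generator-pair commutators are: [p, q] = p².
The subgroup they normally generate is {e, p², p⁴, p⁶, p⁸, p¹⁰, p¹², p¹⁴, p¹⁶}, of order 9.
Check: |G/G'| = 36/9 = 4 is the order of the abelianisation.

Answer: 9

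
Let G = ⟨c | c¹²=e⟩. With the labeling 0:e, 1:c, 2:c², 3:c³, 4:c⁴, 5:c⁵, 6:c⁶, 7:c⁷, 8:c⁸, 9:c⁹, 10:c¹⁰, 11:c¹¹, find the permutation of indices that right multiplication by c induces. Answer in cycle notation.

(0 1 2 3 4 5 6 7 8 9 10 11)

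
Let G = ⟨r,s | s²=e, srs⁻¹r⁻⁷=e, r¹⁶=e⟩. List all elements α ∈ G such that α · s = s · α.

⟨s⟩ ⊆ C_G(s) since powers of s commute with s; so |C_G(s)| ≥ |⟨s⟩| = 2.
By orbit–stabilizer, |C_G(s)| = |G| / |conj. class of s| = 32 / 8 = 4.
The 4 elements commuting with s are {e, r⁸, s, r⁸s}.

Answer: {e, r⁸, s, r⁸s}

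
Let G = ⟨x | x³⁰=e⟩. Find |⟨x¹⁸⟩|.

|⟨x¹⁸⟩| equals the order of x¹⁸. Compute successive powers until reaching e:
  (x¹⁸)¹ = x¹⁸, (x¹⁸)² = x⁶, (x¹⁸)³ = x²⁴, (x¹⁸)⁴ = x¹², (x¹⁸)⁵ = e.
The smallest positive k with (x¹⁸)ᵏ = e is 5, so |⟨x¹⁸⟩| = 5.

Answer: 5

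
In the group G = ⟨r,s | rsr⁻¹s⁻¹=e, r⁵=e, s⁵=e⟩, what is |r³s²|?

Compute successive powers until reaching e:
  (r³s²)¹ = r³s², (r³s²)² = rs⁴, (r³s²)³ = r⁴s, (r³s²)⁴ = r²s³, (r³s²)⁵ = e.
The smallest positive k with (r³s²)ᵏ = e is 5.

Answer: 5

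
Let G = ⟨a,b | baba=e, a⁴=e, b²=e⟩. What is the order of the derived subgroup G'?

G' = [G, G] is generated by all commutators. The generator-pair commutators are: [a, b] = a².
The subgroup they normally generate is {e, a²}, of order 2.
Check: |G/G'| = 8/2 = 4 is the order of the abelianisation.

Answer: 2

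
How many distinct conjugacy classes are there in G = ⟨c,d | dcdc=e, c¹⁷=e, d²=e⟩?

The conjugacy classes (representative and size) are:
  [e] (size 1), [c¹⁶] (size 2), [c²] (size 2), [c³] (size 2), [c¹³] (size 2), [c¹²] (size 2), [c⁶] (size 2), [c¹⁰] (size 2), [c⁹] (size 2), [c⁷d] (size 17).
Class equation: 1 + 2 + 2 + 2 + 2 + 2 + 2 + 2 + 2 + 17 = 34 = |G|. So G has 10 conjugacy classes.

Answer: 10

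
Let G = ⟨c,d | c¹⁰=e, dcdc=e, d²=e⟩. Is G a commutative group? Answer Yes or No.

c·d = cd but d·c = c⁹d, so c·d ≠ d·c and G is not abelian.

Answer: No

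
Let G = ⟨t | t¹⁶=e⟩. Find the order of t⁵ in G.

Compute successive powers until reaching e:
  (t⁵)¹ = t⁵, (t⁵)² = t¹⁰, (t⁵)³ = t¹⁵, (t⁵)⁴ = t⁴, (t⁵)⁵ = t⁹, (t⁵)⁶ = t¹⁴, (t⁵)⁷ = t³, (t⁵)⁸ = t⁸, (t⁵)⁹ = t¹³, (t⁵)¹⁰ = t², (t⁵)¹¹ = t⁷, (t⁵)¹² = t¹², (t⁵)¹³ = t, (t⁵)¹⁴ = t⁶, (t⁵)¹⁵ = t¹¹, (t⁵)¹⁶ = e.
The smallest positive k with (t⁵)ᵏ = e is 16.

Answer: 16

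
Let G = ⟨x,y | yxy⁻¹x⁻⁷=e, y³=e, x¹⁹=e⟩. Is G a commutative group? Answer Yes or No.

x·y = xy but y·x = x⁷y, so x·y ≠ y·x and G is not abelian.

Answer: No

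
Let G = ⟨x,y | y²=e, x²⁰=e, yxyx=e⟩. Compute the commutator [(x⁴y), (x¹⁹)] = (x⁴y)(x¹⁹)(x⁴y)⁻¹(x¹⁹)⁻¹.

[(x⁴y), (x¹⁹)] = (x⁴y)·(x¹⁹)·(x⁴y)⁻¹·(x¹⁹)⁻¹.
  (x⁴y) · (x¹⁹) = x⁵y
  (x⁵y) · (x⁴y) = x
  x · x = x²

Answer: x²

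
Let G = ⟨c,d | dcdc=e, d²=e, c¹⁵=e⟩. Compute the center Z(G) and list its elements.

An element z ∈ Z(G) iff z commutes with every generator.
For example e is central: e·c = c = c·e; e·d = d = d·e.
Whereas c ∉ Z(G) since c·d = cd ≠ c¹⁴d = d·c.
Checking each of the 30 elements this way gives Z(G) = {e}, of order 1.

Answer: {e}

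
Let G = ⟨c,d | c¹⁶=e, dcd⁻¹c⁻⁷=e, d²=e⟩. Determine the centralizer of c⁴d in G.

⟨c⁴d⟩ ⊆ C_G(c⁴d) since powers of c⁴d commute with c⁴d; so |C_G(c⁴d)| ≥ |⟨c⁴d⟩| = 2.
By orbit–stabilizer, |C_G(c⁴d)| = |G| / |conj. class of c⁴d| = 32 / 8 = 4.
The 4 elements commuting with c⁴d are {e, c⁸, c⁴d, c¹²d}.

Answer: {e, c⁸, c⁴d, c¹²d}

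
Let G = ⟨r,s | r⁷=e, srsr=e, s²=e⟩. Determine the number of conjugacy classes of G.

The conjugacy classes (representative and size) are:
  [e] (size 1), [r⁶] (size 2), [r⁵] (size 2), [r⁴] (size 2), [rs] (size 7).
Class equation: 1 + 2 + 2 + 2 + 7 = 14 = |G|. So G has 5 conjugacy classes.

Answer: 5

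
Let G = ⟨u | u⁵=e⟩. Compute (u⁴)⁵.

Compute successive powers of (u⁴), reducing at each step:
  (u⁴)²: (u⁴) · u⁴ = u³
  (u⁴)³: (u³) · u⁴ = u²
  (u⁴)⁴: (u²) · u⁴ = u
  (u⁴)⁵: u · u⁴ = e

Answer: e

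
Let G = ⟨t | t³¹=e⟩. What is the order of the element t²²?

Compute successive powers until reaching e:
  (t²²)¹ = t²², (t²²)² = t¹³, (t²²)³ = t⁴, (t²²)⁴ = t²⁶, (t²²)⁵ = t¹⁷, (t²²)⁶ = t⁸, (t²²)⁷ = t³⁰, (t²²)⁸ = t²¹, (t²²)⁹ = t¹², (t²²)¹⁰ = t³, (t²²)¹¹ = t²⁵, (t²²)¹² = t¹⁶, (t²²)¹³ = t⁷, (t²²)¹⁴ = t²⁹, (t²²)¹⁵ = t²⁰, (t²²)¹⁶ = t¹¹, (t²²)¹⁷ = t², (t²²)¹⁸ = t²⁴, (t²²)¹⁹ = t¹⁵, (t²²)²⁰ = t⁶, (t²²)²¹ = t²⁸, (t²²)²² = t¹⁹, (t²²)²³ = t¹⁰, (t²²)²⁴ = t, (t²²)²⁵ = t²³, (t²²)²⁶ = t¹⁴, (t²²)²⁷ = t⁵, (t²²)²⁸ = t²⁷, (t²²)²⁹ = t¹⁸, (t²²)³⁰ = t⁹, (t²²)³¹ = e.
The smallest positive k with (t²²)ᵏ = e is 31.

Answer: 31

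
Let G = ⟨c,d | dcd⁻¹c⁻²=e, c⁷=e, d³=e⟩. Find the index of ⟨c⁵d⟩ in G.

First find ord(c⁵d) by computing successive powers:
  (c⁵d)¹ = c⁵d, (c⁵d)² = cd², (c⁵d)³ = e.
So |⟨c⁵d⟩| = ord(c⁵d) = 3. With |G| = 21, by Lagrange [G : ⟨c⁵d⟩] = 21/3 = 7.

Answer: 7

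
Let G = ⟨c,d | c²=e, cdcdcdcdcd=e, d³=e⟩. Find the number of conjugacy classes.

The conjugacy classes (representative and size) are:
  [e] (size 1), [cdcd²cdcd²c] (size 15), [dcdcd²c] (size 20), [cd²cd²c] (size 12), [d²cdcd²] (size 12).
Class equation: 1 + 15 + 20 + 12 + 12 = 60 = |G|. So G has 5 conjugacy classes.

Answer: 5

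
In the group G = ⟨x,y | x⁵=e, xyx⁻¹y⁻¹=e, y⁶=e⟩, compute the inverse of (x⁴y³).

The order of (x⁴y³) is 10 (smallest k with (x⁴y³)ᵏ = e), so (x⁴y³)⁻¹ = (x⁴y³)⁹ = xy³.
Check: (x⁴y³) · (xy³) → (x⁴y³) · x = y³;   (y³) · y³ = e, giving e as required.

Answer: xy³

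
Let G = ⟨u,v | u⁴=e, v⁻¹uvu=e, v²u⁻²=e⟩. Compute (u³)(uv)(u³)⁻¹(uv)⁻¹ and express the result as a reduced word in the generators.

[(u³), (uv)] = (u³)·(uv)·(u³)⁻¹·(uv)⁻¹.
  (u³) · (uv) = v
  v · u = uv⁻¹
  (uv⁻¹) · (uv⁻¹) = u²

Answer: u²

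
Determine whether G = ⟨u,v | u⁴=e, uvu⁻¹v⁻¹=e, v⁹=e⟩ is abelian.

Each pair of generators commutes: u·v = uv = v·u. Since the generators pairwise commute, every element of G commutes with every other, so G is abelian.

Answer: Yes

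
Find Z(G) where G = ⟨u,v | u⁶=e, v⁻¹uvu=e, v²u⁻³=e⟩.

An element z ∈ Z(G) iff z commutes with every generator.
For example u³ is central: (u³)·u = u⁴ = u·(u³); (u³)·v = v⁻¹ = v·(u³).
Whereas u ∉ Z(G) since u·v = uv ≠ u²v⁻¹ = v·u.
Checking each of the 12 elements this way gives Z(G) = {e, u³}, of order 2.

Answer: {e, u³}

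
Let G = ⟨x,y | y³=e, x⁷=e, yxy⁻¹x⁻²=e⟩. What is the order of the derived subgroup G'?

G' = [G, G] is generated by all commutators. The generator-pair commutators are: [x, y] = x⁶.
The subgroup they normally generate is {e, x, x², x³, x⁴, x⁵, x⁶}, of order 7.
Check: |G/G'| = 21/7 = 3 is the order of the abelianisation.

Answer: 7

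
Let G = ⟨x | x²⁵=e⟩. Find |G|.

G is generated by a single element, so G is cyclic. The relator gives x²⁵ = e and no smaller power is forced to be e, so the 25 powers {e, x, x², x³, x⁴, x⁵, x⁶, x⁷, x⁸, x⁹, x²², x²³, x²¹, x²⁰, x²⁴, x¹², x¹³, x¹¹, x¹⁰, x¹⁴, x¹⁵, x¹⁶, x¹⁷, x¹⁸, x¹⁹} are distinct. Hence |G| = 25.

Answer: 25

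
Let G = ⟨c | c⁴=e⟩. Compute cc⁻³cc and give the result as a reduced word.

Multiply left to right, reducing at each step:
  c · c⁻³ = c²
  (c²) · c = c³
  (c³) · c = e

Answer: e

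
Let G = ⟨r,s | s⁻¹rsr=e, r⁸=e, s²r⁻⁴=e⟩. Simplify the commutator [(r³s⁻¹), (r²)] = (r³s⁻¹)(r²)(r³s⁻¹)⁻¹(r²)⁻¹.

[(r³s⁻¹), (r²)] = (r³s⁻¹)·(r²)·(r³s⁻¹)⁻¹·(r²)⁻¹.
  (r³s⁻¹) · (r²) = rs⁻¹
  (rs⁻¹) · (r³s) = r⁶
  (r⁶) · (r⁶) = r⁴

Answer: r⁴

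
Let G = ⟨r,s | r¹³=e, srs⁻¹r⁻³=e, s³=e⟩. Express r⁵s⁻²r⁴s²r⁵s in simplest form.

Multiply left to right, reducing at each step:
  (r⁵) · s⁻² = r⁵s
  (r⁵s) · r⁴ = r⁴s
  (r⁴s) · s² = r⁴
  (r⁴) · r⁵ = r⁹
  (r⁹) · s = r⁹s

Answer: r⁹s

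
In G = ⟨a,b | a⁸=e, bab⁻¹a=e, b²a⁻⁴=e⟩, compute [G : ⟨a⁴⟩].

First find ord(a⁴) by computing successive powers:
  (a⁴)¹ = a⁴, (a⁴)² = e.
So |⟨a⁴⟩| = ord(a⁴) = 2. With |G| = 16, by Lagrange [G : ⟨a⁴⟩] = 16/2 = 8.

Answer: 8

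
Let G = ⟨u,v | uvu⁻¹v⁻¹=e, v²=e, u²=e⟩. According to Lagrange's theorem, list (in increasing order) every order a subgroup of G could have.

|G| = 4 = 2². By Lagrange's theorem the order of any subgroup divides 4; the divisors of 4 are 1, 2, 4.

Answer: 1, 2, 4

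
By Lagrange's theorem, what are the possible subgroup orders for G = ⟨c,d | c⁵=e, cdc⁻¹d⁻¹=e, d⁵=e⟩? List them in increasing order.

|G| = 25 = 5². By Lagrange's theorem the order of any subgroup divides 25; the divisors of 25 are 1, 5, 25.

Answer: 1, 5, 25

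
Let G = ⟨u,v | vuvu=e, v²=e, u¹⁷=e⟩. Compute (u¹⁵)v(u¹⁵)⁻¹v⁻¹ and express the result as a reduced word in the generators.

[(u¹⁵), v] = (u¹⁵)·v·(u¹⁵)⁻¹·v⁻¹.
  (u¹⁵) · v = u¹⁵v
  (u¹⁵v) · (u²) = u¹³v
  (u¹³v) · v = u¹³

Answer: u¹³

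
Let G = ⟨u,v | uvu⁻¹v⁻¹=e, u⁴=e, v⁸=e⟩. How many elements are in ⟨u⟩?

|⟨u⟩| equals the order of u. Compute successive powers until reaching e:
  u¹ = u, u² = u², u³ = u³, u⁴ = e.
The smallest positive k with uᵏ = e is 4, so |⟨u⟩| = 4.

Answer: 4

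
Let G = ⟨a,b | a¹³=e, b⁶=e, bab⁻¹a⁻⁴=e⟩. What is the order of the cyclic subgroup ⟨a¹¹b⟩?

|⟨a¹¹b⟩| equals the order of a¹¹b. Compute successive powers until reaching e:
  (a¹¹b)¹ = a¹¹b, (a¹¹b)² = a³b², (a¹¹b)³ = a¹⁰b³, (a¹¹b)⁴ = a¹²b⁴, (a¹¹b)⁵ = a⁷b⁵, (a¹¹b)⁶ = e.
The smallest positive k with (a¹¹b)ᵏ = e is 6, so |⟨a¹¹b⟩| = 6.

Answer: 6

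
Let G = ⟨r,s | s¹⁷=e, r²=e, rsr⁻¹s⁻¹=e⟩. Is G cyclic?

|G| = 34. The element rs has order 34 (its powers give 34 distinct elements), so ⟨rs⟩ = G and G is cyclic.

Answer: Yes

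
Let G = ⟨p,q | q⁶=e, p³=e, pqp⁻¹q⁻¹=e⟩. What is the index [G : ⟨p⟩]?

First find ord(p) by computing successive powers:
  p¹ = p, p² = p², p³ = e.
So |⟨p⟩| = ord(p) = 3. With |G| = 18, by Lagrange [G : ⟨p⟩] = 18/3 = 6.

Answer: 6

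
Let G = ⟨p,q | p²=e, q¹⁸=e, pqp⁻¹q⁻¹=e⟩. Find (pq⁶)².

Compute successive powers of (pq⁶), reducing at each step:
  (pq⁶)²: (pq⁶) · p = q⁶;   (q⁶) · q⁶ = q¹²

Answer: q¹²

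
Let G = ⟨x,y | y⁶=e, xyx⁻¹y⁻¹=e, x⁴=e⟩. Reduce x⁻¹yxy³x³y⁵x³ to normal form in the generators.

Multiply left to right, reducing at each step:
  (x³) · y = x³y
  (x³y) · x = y
  y · y³ = y⁴
  (y⁴) · x³ = x³y⁴
  (x³y⁴) · y⁵ = x³y³
  (x³y³) · x³ = x²y³

Answer: x²y³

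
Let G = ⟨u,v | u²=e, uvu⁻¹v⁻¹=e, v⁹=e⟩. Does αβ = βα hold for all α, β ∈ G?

Each pair of generators commutes: u·v = uv = v·u. Since the generators pairwise commute, every element of G commutes with every other, so G is abelian.

Answer: Yes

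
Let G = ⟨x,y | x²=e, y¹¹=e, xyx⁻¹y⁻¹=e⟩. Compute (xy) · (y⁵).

Compute (xy) · (y⁵) by multiplying left to right and reducing via the relations at each step:
  (xy) · y⁵ = xy⁶

Answer: xy⁶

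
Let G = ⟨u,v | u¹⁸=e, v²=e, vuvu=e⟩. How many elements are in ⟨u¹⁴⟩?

|⟨u¹⁴⟩| equals the order of u¹⁴. Compute successive powers until reaching e:
  (u¹⁴)¹ = u¹⁴, (u¹⁴)² = u¹⁰, (u¹⁴)³ = u⁶, (u¹⁴)⁴ = u², (u¹⁴)⁵ = u¹⁶, (u¹⁴)⁶ = u¹², (u¹⁴)⁷ = u⁸, (u¹⁴)⁸ = u⁴, (u¹⁴)⁹ = e.
The smallest positive k with (u¹⁴)ᵏ = e is 9, so |⟨u¹⁴⟩| = 9.

Answer: 9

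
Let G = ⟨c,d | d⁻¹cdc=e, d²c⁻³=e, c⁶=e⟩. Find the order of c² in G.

Compute successive powers until reaching e:
  (c²)¹ = c², (c²)² = c⁴, (c²)³ = e.
The smallest positive k with (c²)ᵏ = e is 3.

Answer: 3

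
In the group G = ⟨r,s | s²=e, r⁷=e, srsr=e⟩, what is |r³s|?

Compute successive powers until reaching e:
  (r³s)¹ = r³s, (r³s)² = e.
The smallest positive k with (r³s)ᵏ = e is 2.

Answer: 2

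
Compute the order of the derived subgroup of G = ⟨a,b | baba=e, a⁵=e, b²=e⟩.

G' = [G, G] is generated by all commutators. The generator-pair commutators are: [a, b] = a².
The subgroup they normally generate is {e, a, a², a³, a⁴}, of order 5.
Check: |G/G'| = 10/5 = 2 is the order of the abelianisation.

Answer: 5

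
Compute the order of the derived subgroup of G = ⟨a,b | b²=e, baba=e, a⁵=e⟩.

G' = [G, G] is generated by all commutators. The generator-pair commutators are: [a, b] = a².
The subgroup they normally generate is {e, a, a², a³, a⁴}, of order 5.
Check: |G/G'| = 10/5 = 2 is the order of the abelianisation.

Answer: 5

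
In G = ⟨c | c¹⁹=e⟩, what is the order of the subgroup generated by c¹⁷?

|⟨c¹⁷⟩| equals the order of c¹⁷. Compute successive powers until reaching e:
  (c¹⁷)¹ = c¹⁷, (c¹⁷)² = c¹⁵, (c¹⁷)³ = c¹³, (c¹⁷)⁴ = c¹¹, (c¹⁷)⁵ = c⁹, (c¹⁷)⁶ = c⁷, (c¹⁷)⁷ = c⁵, (c¹⁷)⁸ = c³, (c¹⁷)⁹ = c, (c¹⁷)¹⁰ = c¹⁸, (c¹⁷)¹¹ = c¹⁶, (c¹⁷)¹² = c¹⁴, (c¹⁷)¹³ = c¹², (c¹⁷)¹⁴ = c¹⁰, (c¹⁷)¹⁵ = c⁸, (c¹⁷)¹⁶ = c⁶, (c¹⁷)¹⁷ = c⁴, (c¹⁷)¹⁸ = c², (c¹⁷)¹⁹ = e.
The smallest positive k with (c¹⁷)ᵏ = e is 19, so |⟨c¹⁷⟩| = 19.

Answer: 19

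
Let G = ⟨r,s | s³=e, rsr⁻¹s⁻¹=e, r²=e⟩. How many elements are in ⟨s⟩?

|⟨s⟩| equals the order of s. Compute successive powers until reaching e:
  s¹ = s, s² = s², s³ = e.
The smallest positive k with sᵏ = e is 3, so |⟨s⟩| = 3.

Answer: 3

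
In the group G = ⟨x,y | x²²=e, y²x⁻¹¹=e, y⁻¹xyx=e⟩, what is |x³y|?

Compute successive powers until reaching e:
  (x³y)¹ = x³y, (x³y)² = x¹¹, (x³y)³ = x³y⁻¹, (x³y)⁴ = e.
The smallest positive k with (x³y)ᵏ = e is 4.

Answer: 4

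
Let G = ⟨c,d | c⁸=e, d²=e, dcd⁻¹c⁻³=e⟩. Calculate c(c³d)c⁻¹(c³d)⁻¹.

[c, (c³d)] = c·(c³d)·c⁻¹·(c³d)⁻¹.
  c · (c³d) = c⁴d
  (c⁴d) · (c⁷) = cd
  (cd) · (c⁷d) = c⁶

Answer: c⁶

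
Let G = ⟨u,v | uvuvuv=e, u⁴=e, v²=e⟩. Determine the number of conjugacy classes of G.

The conjugacy classes (representative and size) are:
  [e] (size 1), [u³] (size 6), [u²vu²v] (size 3), [uvu³] (size 6), [vu³] (size 8).
Class equation: 1 + 6 + 3 + 6 + 8 = 24 = |G|. So G has 5 conjugacy classes.

Answer: 5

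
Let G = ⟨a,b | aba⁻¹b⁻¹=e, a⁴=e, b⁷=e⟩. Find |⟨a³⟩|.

|⟨a³⟩| equals the order of a³. Compute successive powers until reaching e:
  (a³)¹ = a³, (a³)² = a², (a³)³ = a, (a³)⁴ = e.
The smallest positive k with (a³)ᵏ = e is 4, so |⟨a³⟩| = 4.

Answer: 4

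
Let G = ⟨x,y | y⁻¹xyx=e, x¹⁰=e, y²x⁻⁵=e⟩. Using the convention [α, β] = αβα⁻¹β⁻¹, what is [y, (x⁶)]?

[y, (x⁶)] = y·(x⁶)·y⁻¹·(x⁶)⁻¹.
  y · (x⁶) = x⁴y
  (x⁴y) · (y⁻¹) = x⁴
  (x⁴) · (x⁴) = x⁸

Answer: x⁸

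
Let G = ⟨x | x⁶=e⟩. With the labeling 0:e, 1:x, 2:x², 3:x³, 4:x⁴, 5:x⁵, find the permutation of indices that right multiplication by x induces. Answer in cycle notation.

(0 1 2 3 4 5)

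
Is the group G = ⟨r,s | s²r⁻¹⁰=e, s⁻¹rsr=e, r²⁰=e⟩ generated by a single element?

Every cyclic group is abelian. But r·s = rs while s·r = r⁹s⁻¹, so r·s ≠ s·r and G is not abelian. Hence G is not cyclic.

Answer: No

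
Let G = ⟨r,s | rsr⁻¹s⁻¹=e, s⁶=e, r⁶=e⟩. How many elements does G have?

Enumerate words in the generators, reducing via the relations: the distinct elements are
  {e, r, s, rs, r², r³, r⁴, r⁵, s², s³, s⁴, s⁵, rs², rs³, rs⁴, rs⁵, r²s, r³s, r⁴s, r⁵s, r²s², r²s³, r²s⁴, r²s⁵, r³s², r³s³, r³s⁴, r³s⁵, r⁴s², r⁴s³, r⁴s⁴, r⁴s⁵, r⁵s², r⁵s³, r⁵s⁴, r⁵s⁵}.
No further products give new elements, so |G| = 36.

Answer: 36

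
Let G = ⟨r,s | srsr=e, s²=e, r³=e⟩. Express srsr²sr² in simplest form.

Multiply left to right, reducing at each step:
  s · r = r²s
  (r²s) · s = r²
  (r²) · r² = r
  r · s = rs
  (rs) · r² = r²s

Answer: r²s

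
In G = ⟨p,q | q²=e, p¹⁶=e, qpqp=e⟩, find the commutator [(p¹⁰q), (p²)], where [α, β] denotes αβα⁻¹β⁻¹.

[(p¹⁰q), (p²)] = (p¹⁰q)·(p²)·(p¹⁰q)⁻¹·(p²)⁻¹.
  (p¹⁰q) · (p²) = p⁸q
  (p⁸q) · (p¹⁰q) = p¹⁴
  (p¹⁴) · (p¹⁴) = p¹²

Answer: p¹²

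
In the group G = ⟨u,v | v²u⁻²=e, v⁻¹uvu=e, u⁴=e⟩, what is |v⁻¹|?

Compute successive powers until reaching e:
  (v⁻¹)¹ = v⁻¹, (v⁻¹)² = u², (v⁻¹)³ = v, (v⁻¹)⁴ = e.
The smallest positive k with (v⁻¹)ᵏ = e is 4.

Answer: 4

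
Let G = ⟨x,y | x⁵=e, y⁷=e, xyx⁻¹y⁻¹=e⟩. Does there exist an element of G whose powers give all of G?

|G| = 35. The element xy has order 35 (its powers give 35 distinct elements), so ⟨xy⟩ = G and G is cyclic.

Answer: Yes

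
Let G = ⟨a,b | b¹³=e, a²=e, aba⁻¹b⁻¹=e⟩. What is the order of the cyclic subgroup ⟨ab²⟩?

|⟨ab²⟩| equals the order of ab². Compute successive powers until reaching e:
  (ab²)¹ = ab², (ab²)² = b⁴, (ab²)³ = ab⁶, (ab²)⁴ = b⁸, (ab²)⁵ = ab¹⁰, (ab²)⁶ = b¹², (ab²)⁷ = ab, (ab²)⁸ = b³, (ab²)⁹ = ab⁵, (ab²)¹⁰ = b⁷, (ab²)¹¹ = ab⁹, (ab²)¹² = b¹¹, (ab²)¹³ = a, (ab²)¹⁴ = b², (ab²)¹⁵ = ab⁴, (ab²)¹⁶ = b⁶, (ab²)¹⁷ = ab⁸, (ab²)¹⁸ = b¹⁰, (ab²)¹⁹ = ab¹², (ab²)²⁰ = b, (ab²)²¹ = ab³, (ab²)²² = b⁵, (ab²)²³ = ab⁷, (ab²)²⁴ = b⁹, (ab²)²⁵ = ab¹¹, (ab²)²⁶ = e.
The smallest positive k with (ab²)ᵏ = e is 26, so |⟨ab²⟩| = 26.

Answer: 26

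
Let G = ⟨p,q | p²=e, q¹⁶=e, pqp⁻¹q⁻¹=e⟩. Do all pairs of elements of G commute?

Each pair of generators commutes: p·q = pq = q·p. Since the generators pairwise commute, every element of G commutes with every other, so G is abelian.

Answer: Yes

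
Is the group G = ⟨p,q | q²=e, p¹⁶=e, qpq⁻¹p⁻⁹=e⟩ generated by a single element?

Every cyclic group is abelian. But p·q = pq while q·p = p⁹q, so p·q ≠ q·p and G is not abelian. Hence G is not cyclic.

Answer: No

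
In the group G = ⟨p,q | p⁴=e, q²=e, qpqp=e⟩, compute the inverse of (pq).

The order of (pq) is 2 (smallest k with (pq)ᵏ = e), so (pq)⁻¹ = (pq)¹ = pq.
Check: (pq) · (pq) → (pq) · p = q;   q · q = e, giving e as required.

Answer: pq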